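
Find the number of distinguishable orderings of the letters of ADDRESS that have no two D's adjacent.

900

There are 7!/(2!·2!) = 1260 arrangements of ADDRESS in total.
Arrangements with the D's together: treat DD as one letter, giving (6)!/(2!) = 360.
Subtracting, 1260 − 360 = 900 arrangements keep the D's apart.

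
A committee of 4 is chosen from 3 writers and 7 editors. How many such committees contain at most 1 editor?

7

Split by how many editors are chosen (0 through 1).
Sum: C(7,0)·C(3,4) + C(7,1)·C(3,3) = 0 + 7 = 7.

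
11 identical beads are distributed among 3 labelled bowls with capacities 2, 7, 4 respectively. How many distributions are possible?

6

Ignoring the caps, the number of non-negative solutions to x_1+…+x_3 = 11 is C(13,2) = 78.
Subtract solutions that violate a single cap (substitute x_i' = x_i − (cap_i+1)): x_1 ≥ 3 gives C(10,2) = 45; x_2 ≥ 8 gives C(5,2) = 10; x_3 ≥ 5 gives C(8,2) = 28. Together 83.
Add back pairs where two caps are both exceeded: 1 + 10 + 0 = 11.
By inclusion–exclusion the count is 78 − 83 + 11 = 6.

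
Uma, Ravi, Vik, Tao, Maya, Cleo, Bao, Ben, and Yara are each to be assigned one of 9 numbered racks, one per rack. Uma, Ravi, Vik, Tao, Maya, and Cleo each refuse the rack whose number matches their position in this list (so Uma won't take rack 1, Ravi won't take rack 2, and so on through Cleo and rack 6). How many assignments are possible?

Let Aᵢ (for 1 ≤ i ≤ 6) be the placements that put person i in their forbidden rack. Any j of these fix j positions, leaving (9−j)! ways to fill the rest, and there are C(6,j) ways to pick which j.
By inclusion–exclusion, the number of valid placements is Σ_{j=0}^{6} (−1)^j C(6,j)·(9−j)!.
Computing: 362880 − 241920 + 75600 − 14400 + 1800 − 144 + 6 = 183822.

183822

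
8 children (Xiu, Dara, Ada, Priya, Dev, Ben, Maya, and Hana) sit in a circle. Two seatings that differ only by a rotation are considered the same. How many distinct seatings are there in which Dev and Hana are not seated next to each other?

3600

Without the restriction there are (7)! = 5040 seatings.
Those with Dev next to Hana: fuse the pair into one unit and seat 7 units around a circle — 2·(6)! = 1440.
Subtracting, 5040 − 1440 = 3600.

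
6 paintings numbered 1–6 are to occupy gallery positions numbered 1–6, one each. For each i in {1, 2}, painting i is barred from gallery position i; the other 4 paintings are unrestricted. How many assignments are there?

504

Let Aᵢ (for i ∈ {1, 2}) be the placements that put painting i in its forbidden gallery position. Any j of these fix j positions, leaving (6−j)! ways to fill the rest, and there are C(2,j) ways to pick which j.
By inclusion–exclusion, the number of valid placements is Σ_{j=0}^{2} (−1)^j C(2,j)·(6−j)!.
Computing: 720 − 240 + 24 = 504.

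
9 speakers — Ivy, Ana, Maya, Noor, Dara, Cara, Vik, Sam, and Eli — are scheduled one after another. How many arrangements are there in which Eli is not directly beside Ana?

282240

Of the 9! = 362880 arrangements, those with Eli and Ana adjacent number 2 × 8! = 80640 (treat the pair as a block with 2 internal orders).
Complementary counting: 362880 − 80640 = 282240.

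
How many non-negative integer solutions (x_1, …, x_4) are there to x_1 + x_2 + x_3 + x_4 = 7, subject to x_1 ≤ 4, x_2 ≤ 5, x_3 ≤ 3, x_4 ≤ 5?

Without the upper bounds there are C(10,3) = 120 ways to split 7 among 4 variables.
Subtract solutions that violate a single cap (substitute x_i' = x_i − (cap_i+1)): x_1 ≥ 5 gives C(5,3) = 10; x_2 ≥ 6 gives C(4,3) = 4; x_3 ≥ 4 gives C(6,3) = 20; x_4 ≥ 6 gives C(4,3) = 4. Together 38.
No two caps can be exceeded simultaneously, so the pair terms are all 0.
By inclusion–exclusion the count is 120 − 38 + 0 = 82.

82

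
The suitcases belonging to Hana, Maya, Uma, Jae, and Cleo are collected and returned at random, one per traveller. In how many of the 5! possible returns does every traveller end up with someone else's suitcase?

This is the derangement count D_5: permutations of 5 items with no fixed point.
By inclusion–exclusion this is Σ_{j=0}^{5} (−1)^j C(5,j)·(5−j)!.
Computing: 120 − 120 + 60 − 20 + 5 − 1 = 44.

44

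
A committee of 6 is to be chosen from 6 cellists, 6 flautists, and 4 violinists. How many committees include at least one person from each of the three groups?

6666

Unrestricted: C(16,6) = 8008 ways to pick any 6 of the 16.
Subtract selections that omit an entire group: no cellists → C(10,6) = 210; no flautists → C(10,6) = 210; no violinists → C(12,6) = 924.
Add back selections omitting two groups (i.e. drawn from a single group): C(6,6) + C(6,6) + C(4,6) = 2.
By inclusion–exclusion: 8008 − 1344 + 2 = 6666.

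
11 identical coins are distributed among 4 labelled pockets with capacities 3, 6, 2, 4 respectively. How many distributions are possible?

30

By stars and bars, unrestricted non-negative solutions to x_1+…+x_4 = 11 number C(11+3,3) = 364.
Subtract solutions that violate a single cap (substitute x_i' = x_i − (cap_i+1)): x_1 ≥ 4 gives C(10,3) = 120; x_2 ≥ 7 gives C(7,3) = 35; x_3 ≥ 3 gives C(11,3) = 165; x_4 ≥ 5 gives C(9,3) = 84. Together 404.
Add back pairs where two caps are both exceeded: 1 + 35 + 10 + 4 + 0 + 20 = 70.
By inclusion–exclusion the count is 364 − 404 + 70 = 30.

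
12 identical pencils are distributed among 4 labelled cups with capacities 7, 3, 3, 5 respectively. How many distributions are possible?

By stars and bars, unrestricted non-negative solutions to x_1+…+x_4 = 12 number C(12+3,3) = 455.
Subtract solutions that violate a single cap (substitute x_i' = x_i − (cap_i+1)): x_1 ≥ 8 gives C(7,3) = 35; x_2 ≥ 4 gives C(11,3) = 165; x_3 ≥ 4 gives C(11,3) = 165; x_4 ≥ 6 gives C(9,3) = 84. Together 449.
Add back pairs where two caps are both exceeded: 1 + 1 + 0 + 35 + 10 + 10 = 57.
By inclusion–exclusion the count is 455 − 449 + 57 = 63.

63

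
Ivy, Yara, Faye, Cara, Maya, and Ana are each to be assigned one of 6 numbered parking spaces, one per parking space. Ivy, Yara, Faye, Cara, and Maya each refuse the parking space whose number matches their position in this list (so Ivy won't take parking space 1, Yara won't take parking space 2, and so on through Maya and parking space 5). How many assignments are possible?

309

Let Aᵢ (for 1 ≤ i ≤ 5) be the placements that put person i in their forbidden parking space. Any j of these fix j positions, leaving (6−j)! ways to fill the rest, and there are C(5,j) ways to pick which j.
By inclusion–exclusion, the number of valid placements is Σ_{j=0}^{5} (−1)^j C(5,j)·(6−j)!.
Computing: 720 − 600 + 240 − 60 + 10 − 1 = 309.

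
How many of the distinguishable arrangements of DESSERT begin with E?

360

With the first slot taken by E, it remains to arrange the other 6 letters (DSSERT).
Those 6 letters have S appearing twice, giving (6)!/(2!) = 360.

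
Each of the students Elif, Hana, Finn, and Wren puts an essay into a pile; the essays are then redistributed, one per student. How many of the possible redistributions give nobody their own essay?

This is the derangement count D_4: permutations of 4 items with no fixed point.
By inclusion–exclusion this is Σ_{j=0}^{4} (−1)^j C(4,j)·(4−j)!.
Computing: 24 − 24 + 12 − 4 + 1 = 9.

9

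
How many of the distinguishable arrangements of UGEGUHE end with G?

With the last slot taken by G, it remains to arrange the other 6 letters (UEGUHE).
Those 6 letters have E appearing twice and U appearing twice, giving (6)!/(2!·2!) = 180.

180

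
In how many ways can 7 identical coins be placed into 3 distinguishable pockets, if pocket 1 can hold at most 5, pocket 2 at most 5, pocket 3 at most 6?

Ignoring the caps, the number of non-negative solutions to x_1+…+x_3 = 7 is C(9,2) = 36.
Subtract solutions that violate a single cap (substitute x_i' = x_i − (cap_i+1)): x_1 ≥ 6 gives C(3,2) = 3; x_2 ≥ 6 gives C(3,2) = 3; x_3 ≥ 7 gives C(2,2) = 1. Together 7.
No two caps can be exceeded simultaneously, so the pair terms are all 0.
By inclusion–exclusion the count is 36 − 7 + 0 = 29.

29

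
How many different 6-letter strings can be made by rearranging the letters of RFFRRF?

RFFRRF has 6 letters with F appearing 3 times and R appearing 3 times.
So there are 6! / (3!·3!) = 20 distinguishable arrangements.

20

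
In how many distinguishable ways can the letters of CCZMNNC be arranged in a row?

CCZMNNC has 7 letters with C appearing 3 times and N appearing twice.
Dividing 7! = 5040 by 3!·2! = 12 for the repeated letters gives 420.

420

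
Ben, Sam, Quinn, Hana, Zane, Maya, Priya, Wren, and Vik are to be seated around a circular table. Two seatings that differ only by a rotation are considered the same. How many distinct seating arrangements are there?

Around a circle, 9 distinct people have 9!/9 = (8)! = 40320 rotationally distinct seatings.

40320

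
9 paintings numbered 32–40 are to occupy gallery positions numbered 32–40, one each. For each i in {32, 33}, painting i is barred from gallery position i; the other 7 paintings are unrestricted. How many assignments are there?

Let Aᵢ (for i ∈ {32, 33}) be the placements that put painting i in its forbidden gallery position. Any j of these fix j positions, leaving (9−j)! ways to fill the rest, and there are C(2,j) ways to pick which j.
By inclusion–exclusion, the number of valid placements is Σ_{j=0}^{2} (−1)^j C(2,j)·(9−j)!.
Computing: 362880 − 80640 + 5040 = 287280.

287280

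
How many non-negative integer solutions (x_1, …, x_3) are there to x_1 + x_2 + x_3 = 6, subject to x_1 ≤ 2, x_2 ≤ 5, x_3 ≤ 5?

Ignoring the caps, the number of non-negative solutions to x_1+…+x_3 = 6 is C(8,2) = 28.
Subtract solutions that violate a single cap (substitute x_i' = x_i − (cap_i+1)): x_1 ≥ 3 gives C(5,2) = 10; x_2 ≥ 6 gives C(2,2) = 1; x_3 ≥ 6 gives C(2,2) = 1. Together 12.
No two caps can be exceeded simultaneously, so the pair terms are all 0.
By inclusion–exclusion the count is 28 − 12 + 0 = 16.

16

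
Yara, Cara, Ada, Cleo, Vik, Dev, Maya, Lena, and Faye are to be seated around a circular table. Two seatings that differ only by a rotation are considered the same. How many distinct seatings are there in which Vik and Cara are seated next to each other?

Glue Vik and Cara into a block (2 internal orders). Seating 8 units around a circle gives (7)! arrangements.
So 2 × (7)! = 2 × 5040 = 10080.

10080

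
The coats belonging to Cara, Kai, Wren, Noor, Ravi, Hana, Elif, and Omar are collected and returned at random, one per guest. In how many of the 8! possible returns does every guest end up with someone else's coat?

Let Aᵢ be the assignments in which guest i gets their own coat. We want the size of the complement of A₁∪…∪A_8.
By inclusion–exclusion this is Σ_{j=0}^{8} (−1)^j C(8,j)·(8−j)!.
Computing: 40320 − 40320 + 20160 − 6720 + 1680 − 336 + 56 − 8 + 1 = 14833.

14833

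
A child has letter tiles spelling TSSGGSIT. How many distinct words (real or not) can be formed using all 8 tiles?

1680

TSSGGSIT has 8 letters with G appearing twice, S appearing 3 times, and T appearing twice.
So there are 8! / (3!·2!·2!) = 1680 distinguishable arrangements.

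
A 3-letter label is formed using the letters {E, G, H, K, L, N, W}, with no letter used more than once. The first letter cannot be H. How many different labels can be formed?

180

The first letter has 7−1 = 6 choices (anything except H).
The remaining 2 letters are filled from the other 6 symbols without repetition: 6 × 5 = 30.
Total: 6 × 30 = 180.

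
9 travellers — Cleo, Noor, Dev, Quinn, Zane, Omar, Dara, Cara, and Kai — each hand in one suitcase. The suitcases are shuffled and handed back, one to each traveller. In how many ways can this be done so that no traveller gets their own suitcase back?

Let Aᵢ be the assignments in which traveller i gets their own suitcase. We want the size of the complement of A₁∪…∪A_9.
By inclusion–exclusion this is Σ_{j=0}^{9} (−1)^j C(9,j)·(9−j)!.
Computing: 362880 − 362880 + 181440 − 60480 + 15120 − 3024 + 504 − 72 + 9 − 1 = 133496.

133496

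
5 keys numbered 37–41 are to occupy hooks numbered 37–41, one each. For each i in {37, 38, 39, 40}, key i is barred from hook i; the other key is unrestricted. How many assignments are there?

Let Aᵢ (for 37 ≤ i ≤ 40) be the placements that put key i in its forbidden hook. Any j of these fix j positions, leaving (5−j)! ways to fill the rest, and there are C(4,j) ways to pick which j.
By inclusion–exclusion, the number of valid placements is Σ_{j=0}^{4} (−1)^j C(4,j)·(5−j)!.
Computing: 120 − 96 + 36 − 8 + 1 = 53.

53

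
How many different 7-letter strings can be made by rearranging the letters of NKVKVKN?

210

NKVKVKN has 7 letters with K appearing 3 times, N appearing twice, and V appearing twice.
Dividing 7! = 5040 by 3!·2!·2! = 24 for the repeated letters gives 210.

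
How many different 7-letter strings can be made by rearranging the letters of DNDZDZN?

210

DNDZDZN has 7 letters with D appearing 3 times, N appearing twice, and Z appearing twice.
The number of distinct arrangements is 7!/(3!·2!·2!) = 5040/24 = 210.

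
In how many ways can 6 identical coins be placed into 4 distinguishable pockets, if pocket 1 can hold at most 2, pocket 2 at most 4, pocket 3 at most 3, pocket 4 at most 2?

31

By stars and bars, unrestricted non-negative solutions to x_1+…+x_4 = 6 number C(6+3,3) = 84.
Subtract solutions that violate a single cap (substitute x_i' = x_i − (cap_i+1)): x_1 ≥ 3 gives C(6,3) = 20; x_2 ≥ 5 gives C(4,3) = 4; x_3 ≥ 4 gives C(5,3) = 10; x_4 ≥ 3 gives C(6,3) = 20. Together 54.
Add back pairs where two caps are both exceeded: 0 + 0 + 1 + 0 + 0 + 0 = 1.
By inclusion–exclusion the count is 84 − 54 + 1 = 31.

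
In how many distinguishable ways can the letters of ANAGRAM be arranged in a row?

Letter multiplicities in ANAGRAM: A×3, G×1, M×1, N×1, R×1.
So there are 7! / (3!) = 840 distinguishable arrangements.

840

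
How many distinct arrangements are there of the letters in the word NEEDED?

Letter multiplicities in NEEDED: D×2, E×3, N×1.
So there are 6! / (3!·2!) = 60 distinguishable arrangements.

60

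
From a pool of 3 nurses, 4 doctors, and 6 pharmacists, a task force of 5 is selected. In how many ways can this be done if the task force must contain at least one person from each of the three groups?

Total 5-person selections from all 13: C(13,5) = 1287.
Subtract selections that omit an entire group: no nurses → C(10,5) = 252; no doctors → C(9,5) = 126; no pharmacists → C(7,5) = 21.
Add back selections omitting two groups (i.e. drawn from a single group): C(3,5) + C(4,5) + C(6,5) = 6.
By inclusion–exclusion: 1287 − 399 + 6 = 894.

894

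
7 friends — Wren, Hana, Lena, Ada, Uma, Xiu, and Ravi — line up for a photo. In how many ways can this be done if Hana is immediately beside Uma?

1440

Glue Hana and Uma into one block (2 internal orders), leaving 6 units to arrange in a row.
So the count is 2·(6)! = 1440.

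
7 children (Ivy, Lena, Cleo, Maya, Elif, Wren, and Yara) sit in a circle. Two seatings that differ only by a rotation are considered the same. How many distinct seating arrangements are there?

Fix one person's seat to break rotational symmetry; the remaining 6 people can be arranged in (6)! = 720 ways.

720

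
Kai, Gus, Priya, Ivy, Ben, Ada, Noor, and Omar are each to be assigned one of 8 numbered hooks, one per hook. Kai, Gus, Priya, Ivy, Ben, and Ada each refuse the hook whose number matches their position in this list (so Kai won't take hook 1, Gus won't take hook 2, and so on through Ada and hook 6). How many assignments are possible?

Let Aᵢ (for 1 ≤ i ≤ 6) be the placements that put person i in their forbidden hook. Any j of these fix j positions, leaving (8−j)! ways to fill the rest, and there are C(6,j) ways to pick which j.
By inclusion–exclusion, the number of valid placements is Σ_{j=0}^{6} (−1)^j C(6,j)·(8−j)!.
Computing: 40320 − 30240 + 10800 − 2400 + 360 − 36 + 2 = 18806.

18806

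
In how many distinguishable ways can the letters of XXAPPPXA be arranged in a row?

The 8 letters of XXAPPPXA have repeats: A appearing twice, P appearing 3 times, and X appearing 3 times.
The number of distinct arrangements is 8!/(3!·3!·2!) = 40320/72 = 560.

560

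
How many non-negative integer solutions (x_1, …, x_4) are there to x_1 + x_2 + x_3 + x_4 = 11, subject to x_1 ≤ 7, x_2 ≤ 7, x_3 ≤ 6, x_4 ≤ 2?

Ignoring the caps, the number of non-negative solutions to x_1+…+x_4 = 11 is C(14,3) = 364.
Subtract solutions that violate a single cap (substitute x_i' = x_i − (cap_i+1)): x_1 ≥ 8 gives C(6,3) = 20; x_2 ≥ 8 gives C(6,3) = 20; x_3 ≥ 7 gives C(7,3) = 35; x_4 ≥ 3 gives C(11,3) = 165. Together 240.
Add back pairs where two caps are both exceeded: 0 + 0 + 1 + 0 + 1 + 4 = 6.
By inclusion–exclusion the count is 364 − 240 + 6 = 130.

130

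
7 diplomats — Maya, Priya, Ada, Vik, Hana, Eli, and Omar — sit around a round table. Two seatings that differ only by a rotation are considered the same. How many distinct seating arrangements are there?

Seat Maya anywhere (absorbing the rotational symmetry), then permute the other 6: (6)! = 720.

720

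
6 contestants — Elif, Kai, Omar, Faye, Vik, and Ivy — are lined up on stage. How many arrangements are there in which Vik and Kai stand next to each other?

Place the 4 others and the Vik-Kai pair as 5 objects in a line; the pair has 2 internal arrangements.
So the count is 2·(5)! = 240.

240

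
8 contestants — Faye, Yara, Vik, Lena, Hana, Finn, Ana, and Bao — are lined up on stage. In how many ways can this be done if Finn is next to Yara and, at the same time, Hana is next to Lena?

Treat {Finn,Yara} as one block (2 orders) and {Hana,Lena} as another (2 orders).
That leaves 6 units to arrange: 2 × 2 × 6! = 4 × 720 = 2880.

2880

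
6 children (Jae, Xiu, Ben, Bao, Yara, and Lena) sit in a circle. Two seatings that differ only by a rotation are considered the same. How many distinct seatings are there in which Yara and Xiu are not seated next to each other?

72

Without the restriction there are (5)! = 120 seatings.
Those with Yara next to Xiu: fuse the pair into one unit and seat 5 units around a circle — 2·(4)! = 48.
Subtracting, 120 − 48 = 72.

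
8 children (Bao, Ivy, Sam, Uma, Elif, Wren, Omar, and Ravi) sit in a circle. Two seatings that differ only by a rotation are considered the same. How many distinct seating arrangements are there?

5040

Seat Bao anywhere (absorbing the rotational symmetry), then permute the other 7: (7)! = 5040.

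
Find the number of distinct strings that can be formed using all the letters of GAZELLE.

1260

GAZELLE has 7 letters with E appearing twice and L appearing twice.
Dividing 7! = 5040 by 2!·2! = 4 for the repeated letters gives 1260.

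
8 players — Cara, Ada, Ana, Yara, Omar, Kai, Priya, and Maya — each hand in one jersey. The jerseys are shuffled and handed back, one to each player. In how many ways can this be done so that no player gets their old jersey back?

Let Aᵢ be the assignments in which player i gets their old jersey. We want the size of the complement of A₁∪…∪A_8.
By inclusion–exclusion this is Σ_{j=0}^{8} (−1)^j C(8,j)·(8−j)!.
Computing: 40320 − 40320 + 20160 − 6720 + 1680 − 336 + 56 − 8 + 1 = 14833.

14833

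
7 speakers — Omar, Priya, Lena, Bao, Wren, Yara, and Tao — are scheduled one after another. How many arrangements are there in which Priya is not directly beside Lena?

There are 7! = 5040 arrangements in all. If Priya and Lena are adjacent, merging them into one block gives 2·(6)! = 1440 arrangements.
Complementary counting: 5040 − 1440 = 3600.

3600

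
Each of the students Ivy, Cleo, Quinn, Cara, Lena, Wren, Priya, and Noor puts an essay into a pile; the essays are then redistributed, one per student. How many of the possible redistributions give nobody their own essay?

14833

This is the derangement count D_8: permutations of 8 items with no fixed point.
By inclusion–exclusion this is Σ_{j=0}^{8} (−1)^j C(8,j)·(8−j)!.
Computing: 40320 − 40320 + 20160 − 6720 + 1680 − 336 + 56 − 8 + 1 = 14833.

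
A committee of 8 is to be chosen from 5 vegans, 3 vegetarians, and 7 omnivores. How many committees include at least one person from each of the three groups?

5894

Total 8-person selections from all 15: C(15,8) = 6435.
Subtract selections that omit an entire group: no vegans → C(10,8) = 45; no vegetarians → C(12,8) = 495; no omnivores → C(8,8) = 1.
Add back selections omitting two groups (i.e. drawn from a single group): C(5,8) + C(3,8) + C(7,8) = 0.
By inclusion–exclusion: 6435 − 541 + 0 = 5894.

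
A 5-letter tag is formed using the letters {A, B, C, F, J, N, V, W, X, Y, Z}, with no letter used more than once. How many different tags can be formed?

55440

This is a permutation of 5 out of 11: P(11,5) = 11!/6!.
That product is 11 × 10 × 9 × 8 × 7 = 55440.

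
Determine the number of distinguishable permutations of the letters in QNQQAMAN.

Letter multiplicities in QNQQAMAN: A×2, M×1, N×2, Q×3.
The number of distinct arrangements is 8!/(3!·2!·2!) = 40320/24 = 1680.

1680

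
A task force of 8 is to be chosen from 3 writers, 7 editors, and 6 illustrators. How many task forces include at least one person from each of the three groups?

Unrestricted: C(16,8) = 12870 ways to pick any 8 of the 16.
Subtract selections that omit an entire group: no writers → C(13,8) = 1287; no editors → C(9,8) = 9; no illustrators → C(10,8) = 45.
Add back selections omitting two groups (i.e. drawn from a single group): C(3,8) + C(7,8) + C(6,8) = 0.
By inclusion–exclusion: 12870 − 1341 + 0 = 11529.

11529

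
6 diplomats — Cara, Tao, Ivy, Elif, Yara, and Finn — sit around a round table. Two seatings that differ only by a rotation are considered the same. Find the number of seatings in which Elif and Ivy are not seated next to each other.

All circular seatings of 6 people number (5)! = 120.
Those with Elif next to Ivy: fuse the pair into one unit and seat 5 units around a circle — 2·(4)! = 48.
Subtracting, 120 − 48 = 72.

72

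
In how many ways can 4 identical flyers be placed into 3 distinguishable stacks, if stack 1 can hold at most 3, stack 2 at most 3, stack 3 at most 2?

By stars and bars, unrestricted non-negative solutions to x_1+…+x_3 = 4 number C(4+2,2) = 15.
Subtract solutions that violate a single cap (substitute x_i' = x_i − (cap_i+1)): x_1 ≥ 4 gives C(2,2) = 1; x_2 ≥ 4 gives C(2,2) = 1; x_3 ≥ 3 gives C(3,2) = 3. Together 5.
No two caps can be exceeded simultaneously, so the pair terms are all 0.
By inclusion–exclusion the count is 15 − 5 + 0 = 10.

10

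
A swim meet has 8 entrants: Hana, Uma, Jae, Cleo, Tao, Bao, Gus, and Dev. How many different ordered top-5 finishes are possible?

This is an ordered selection of 5 from 8: P(8,5).
That gives 8 × 7 × 6 × 5 × 4 = 6720.

6720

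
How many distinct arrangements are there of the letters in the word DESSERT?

1260

DESSERT has 7 letters with E appearing twice and S appearing twice.
So there are 7! / (2!·2!) = 1260 distinguishable arrangements.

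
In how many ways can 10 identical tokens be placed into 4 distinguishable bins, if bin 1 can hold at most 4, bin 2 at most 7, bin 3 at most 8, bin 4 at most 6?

196

Ignoring the caps, the number of non-negative solutions to x_1+…+x_4 = 10 is C(13,3) = 286.
Subtract solutions that violate a single cap (substitute x_i' = x_i − (cap_i+1)): x_1 ≥ 5 gives C(8,3) = 56; x_2 ≥ 8 gives C(5,3) = 10; x_3 ≥ 9 gives C(4,3) = 4; x_4 ≥ 7 gives C(6,3) = 20. Together 90.
No two caps can be exceeded simultaneously, so the pair terms are all 0.
By inclusion–exclusion the count is 286 − 90 + 0 = 196.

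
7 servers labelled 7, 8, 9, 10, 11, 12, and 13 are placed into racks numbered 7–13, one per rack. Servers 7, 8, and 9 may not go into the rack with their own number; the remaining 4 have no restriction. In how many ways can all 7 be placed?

3216

Let Aᵢ (for i ∈ {7, 8, 9}) be the placements that put server i in its forbidden rack. Any j of these fix j positions, leaving (7−j)! ways to fill the rest, and there are C(3,j) ways to pick which j.
By inclusion–exclusion, the number of valid placements is Σ_{j=0}^{3} (−1)^j C(3,j)·(7−j)!.
Computing: 5040 − 2160 + 360 − 24 = 3216.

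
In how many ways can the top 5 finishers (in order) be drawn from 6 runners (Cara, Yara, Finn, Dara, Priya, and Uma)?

This is an ordered selection of 5 from 6: P(6,5).
That gives 6 × 5 × 4 × 3 × 2 = 720.

720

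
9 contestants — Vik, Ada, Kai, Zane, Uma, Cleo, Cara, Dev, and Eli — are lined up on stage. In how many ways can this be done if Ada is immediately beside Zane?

Place the 7 others and the Ada-Zane pair as 8 objects in a line; the pair has 2 internal arrangements.
So the count is 2·(8)! = 80640.

80640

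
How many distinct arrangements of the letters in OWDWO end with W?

Fix W in the last position and arrange the remaining 4 letters.
Those 4 letters have O appearing twice, giving (4)!/(2!) = 12.

12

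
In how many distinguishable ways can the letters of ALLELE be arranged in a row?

Letter multiplicities in ALLELE: A×1, E×2, L×3.
Dividing 6! = 720 by 3!·2! = 12 for the repeated letters gives 60.

60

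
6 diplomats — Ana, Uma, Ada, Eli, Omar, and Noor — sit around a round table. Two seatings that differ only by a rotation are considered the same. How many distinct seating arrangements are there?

Around a circle, 6 distinct people have 6!/6 = (5)! = 120 rotationally distinct seatings.

120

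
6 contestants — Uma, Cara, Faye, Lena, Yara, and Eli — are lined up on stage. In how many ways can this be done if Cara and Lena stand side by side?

Place the 4 others and the Cara-Lena pair as 5 objects in a line; the pair has 2 internal arrangements.
That gives 2 × 5! = 2 × 120 = 240.

240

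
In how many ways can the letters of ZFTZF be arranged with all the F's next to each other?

Treat the 2 copies of F as a single block. The multiset to arrange is then {FF, T, Z, Z}, 4 items in all.
That gives (4)!/(2!) = 12 arrangements.

12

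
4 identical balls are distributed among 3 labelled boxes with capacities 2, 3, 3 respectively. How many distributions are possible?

10

Ignoring the caps, the number of non-negative solutions to x_1+…+x_3 = 4 is C(6,2) = 15.
Subtract solutions that violate a single cap (substitute x_i' = x_i − (cap_i+1)): x_1 ≥ 3 gives C(3,2) = 3; x_2 ≥ 4 gives C(2,2) = 1; x_3 ≥ 4 gives C(2,2) = 1. Together 5.
No two caps can be exceeded simultaneously, so the pair terms are all 0.
By inclusion–exclusion the count is 15 − 5 + 0 = 10.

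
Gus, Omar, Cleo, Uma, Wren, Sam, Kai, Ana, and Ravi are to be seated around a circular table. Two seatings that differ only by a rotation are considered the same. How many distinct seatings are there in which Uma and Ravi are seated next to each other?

Glue Uma and Ravi into a block (2 internal orders). Seating 8 units around a circle gives (7)! arrangements.
So 2 × (7)! = 2 × 5040 = 10080.

10080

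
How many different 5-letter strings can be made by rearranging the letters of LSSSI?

20

Letter multiplicities in LSSSI: I×1, L×1, S×3.
So there are 5! / (3!) = 20 distinguishable arrangements.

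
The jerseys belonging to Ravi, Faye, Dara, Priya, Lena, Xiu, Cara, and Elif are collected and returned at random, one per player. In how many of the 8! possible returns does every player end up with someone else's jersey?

14833

Let Aᵢ be the assignments in which player i gets their old jersey. We want the size of the complement of A₁∪…∪A_8.
By inclusion–exclusion this is Σ_{j=0}^{8} (−1)^j C(8,j)·(8−j)!.
Computing: 40320 − 40320 + 20160 − 6720 + 1680 − 336 + 56 − 8 + 1 = 14833.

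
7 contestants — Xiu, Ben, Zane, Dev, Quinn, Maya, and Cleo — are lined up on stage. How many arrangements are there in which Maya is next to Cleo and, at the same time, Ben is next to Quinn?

Treat {Maya,Cleo} as one block (2 orders) and {Ben,Quinn} as another (2 orders).
That leaves 5 units to arrange: 2 × 2 × 5! = 4 × 120 = 480.

480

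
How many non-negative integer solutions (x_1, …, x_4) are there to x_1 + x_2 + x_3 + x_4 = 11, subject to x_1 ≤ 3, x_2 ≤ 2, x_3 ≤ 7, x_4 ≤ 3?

By stars and bars, unrestricted non-negative solutions to x_1+…+x_4 = 11 number C(11+3,3) = 364.
Subtract solutions that violate a single cap (substitute x_i' = x_i − (cap_i+1)): x_1 ≥ 4 gives C(10,3) = 120; x_2 ≥ 3 gives C(11,3) = 165; x_3 ≥ 8 gives C(6,3) = 20; x_4 ≥ 4 gives C(10,3) = 120. Together 425.
Add back pairs where two caps are both exceeded: 35 + 0 + 20 + 1 + 35 + 0 = 91.
Subtract triples: 0 + 1 + 0 + 0 = 1.
By inclusion–exclusion the count is 364 − 425 + 91 − 1 = 29.

29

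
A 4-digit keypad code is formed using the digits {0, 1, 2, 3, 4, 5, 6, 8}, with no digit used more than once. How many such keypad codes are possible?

Choose and order 4 of the 8 symbols: the first digit has 8 options, the next 7, then 6, 5.
8 × 7 × 6 × 5 = 1680.

1680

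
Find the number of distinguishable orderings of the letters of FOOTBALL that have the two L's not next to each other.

Total arrangements of FOOTBALL: 8!/(2!·2!) = 10080.
If the two L's are adjacent, glue them into one block, leaving 7 items to arrange: (7)!/(2!) = 2520 ways.
Subtracting, 10080 − 2520 = 7560 arrangements keep the L's apart.

7560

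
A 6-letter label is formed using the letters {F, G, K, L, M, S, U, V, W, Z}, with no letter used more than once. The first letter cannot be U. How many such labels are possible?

The first letter has 10−1 = 9 choices (anything except U).
The remaining 5 letters are filled from the other 9 symbols without repetition: 9 × 8 × 7 × 6 × 5 = 15120.
Total: 9 × 15120 = 136080.

136080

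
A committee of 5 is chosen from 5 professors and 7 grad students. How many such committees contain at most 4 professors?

791

Split by how many professors are chosen (0 through 4).
Sum: C(5,0)·C(7,5) + C(5,1)·C(7,4) + C(5,2)·C(7,3) + C(5,3)·C(7,2) + C(5,4)·C(7,1) = 21 + 175 + 350 + 210 + 35 = 791.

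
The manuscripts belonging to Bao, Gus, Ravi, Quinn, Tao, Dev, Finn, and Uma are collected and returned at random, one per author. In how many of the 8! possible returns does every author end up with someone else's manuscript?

14833

Count assignments avoiding every fixed point. For any j of the 8 authors fixed to their own manuscript, the other 8−j can be arranged in (8−j)! ways.
By inclusion–exclusion this is Σ_{j=0}^{8} (−1)^j C(8,j)·(8−j)!.
Computing: 40320 − 40320 + 20160 − 6720 + 1680 − 336 + 56 − 8 + 1 = 14833.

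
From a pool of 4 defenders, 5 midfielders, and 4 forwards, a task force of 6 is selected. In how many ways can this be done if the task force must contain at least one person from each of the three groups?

Unrestricted: C(13,6) = 1716 ways to pick any 6 of the 13.
Selections missing a whole group: no defenders → C(9,6) = 84; no midfielders → C(8,6) = 28; no forwards → C(9,6) = 84.
Add back selections omitting two groups (i.e. drawn from a single group): C(4,6) + C(5,6) + C(4,6) = 0.
By inclusion–exclusion: 1716 − 196 + 0 = 1520.

1520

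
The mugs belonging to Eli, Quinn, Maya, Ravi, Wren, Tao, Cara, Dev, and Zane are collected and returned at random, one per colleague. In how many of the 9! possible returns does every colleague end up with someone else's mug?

This is the derangement count D_9: permutations of 9 items with no fixed point.
By inclusion–exclusion this is Σ_{j=0}^{9} (−1)^j C(9,j)·(9−j)!.
Computing: 362880 − 362880 + 181440 − 60480 + 15120 − 3024 + 504 − 72 + 9 − 1 = 133496.

133496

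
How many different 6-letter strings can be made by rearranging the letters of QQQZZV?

The 6 letters of QQQZZV have repeats: Q appearing 3 times and Z appearing twice.
So there are 6! / (3!·2!) = 60 distinguishable arrangements.

60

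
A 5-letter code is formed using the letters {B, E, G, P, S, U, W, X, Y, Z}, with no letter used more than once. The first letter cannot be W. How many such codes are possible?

27216

The first letter has 10−1 = 9 choices (anything except W).
The remaining 4 letters are filled from the other 9 symbols without repetition: 9 × 8 × 7 × 6 = 3024.
Total: 9 × 3024 = 27216.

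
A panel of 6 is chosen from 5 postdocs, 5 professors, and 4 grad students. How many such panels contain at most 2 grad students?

Split by how many grad students are chosen (0 through 2).
Sum: C(4,0)·C(10,6) + C(4,1)·C(10,5) + C(4,2)·C(10,4) = 210 + 1008 + 1260 = 2478.

2478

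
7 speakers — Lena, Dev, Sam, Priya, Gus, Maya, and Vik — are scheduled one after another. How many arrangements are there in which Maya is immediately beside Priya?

Place the 5 others and the Maya-Priya pair as 6 objects in a line; the pair has 2 internal arrangements.
That gives 2 × 6! = 2 × 720 = 1440.

1440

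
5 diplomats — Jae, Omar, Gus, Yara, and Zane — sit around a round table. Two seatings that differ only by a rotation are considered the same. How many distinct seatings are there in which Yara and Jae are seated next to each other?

Treat {Yara, Jae} as one unit (2 internal orders) and seat the resulting 4 units around the table: (3)! circular arrangements.
So 2 × (3)! = 2 × 6 = 12.

12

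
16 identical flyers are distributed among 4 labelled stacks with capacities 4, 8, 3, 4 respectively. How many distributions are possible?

Without the upper bounds there are C(19,3) = 969 ways to split 16 among 4 stacks.
Subtract solutions that violate a single cap (substitute x_i' = x_i − (cap_i+1)): x_1 ≥ 5 gives C(14,3) = 364; x_2 ≥ 9 gives C(10,3) = 120; x_3 ≥ 4 gives C(15,3) = 455; x_4 ≥ 5 gives C(14,3) = 364. Together 1303.
Add back pairs where two caps are both exceeded: 10 + 120 + 84 + 20 + 10 + 120 = 364.
Subtract triples: 0 + 0 + 10 + 0 = 10.
By inclusion–exclusion the count is 969 − 1303 + 364 − 10 = 20.

20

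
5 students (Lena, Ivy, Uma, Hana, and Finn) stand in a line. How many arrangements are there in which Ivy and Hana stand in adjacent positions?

48

Treat {Ivy, Hana} as a single unit. There are 4 units to order, and the pair itself can be ordered 2 ways.
So the count is 2·(4)! = 48.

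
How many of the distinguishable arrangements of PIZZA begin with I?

12

Fix I in the first position and arrange the remaining 4 letters.
Those 4 letters have Z appearing twice, giving (4)!/(2!) = 12.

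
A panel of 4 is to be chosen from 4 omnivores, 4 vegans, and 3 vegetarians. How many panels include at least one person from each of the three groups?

Total 4-person selections from all 11: C(11,4) = 330.
Subtract selections that omit an entire group: no omnivores → C(7,4) = 35; no vegans → C(7,4) = 35; no vegetarians → C(8,4) = 70.
Add back selections omitting two groups (i.e. drawn from a single group): C(4,4) + C(4,4) + C(3,4) = 2.
By inclusion–exclusion: 330 − 140 + 2 = 192.

192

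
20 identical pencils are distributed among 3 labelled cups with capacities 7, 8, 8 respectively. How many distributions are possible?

10

By stars and bars, unrestricted non-negative solutions to x_1+…+x_3 = 20 number C(20+2,2) = 231.
Subtract solutions that violate a single cap (substitute x_i' = x_i − (cap_i+1)): x_1 ≥ 8 gives C(14,2) = 91; x_2 ≥ 9 gives C(13,2) = 78; x_3 ≥ 9 gives C(13,2) = 78. Together 247.
Add back pairs where two caps are both exceeded: 10 + 10 + 6 = 26.
By inclusion–exclusion the count is 231 − 247 + 26 = 10.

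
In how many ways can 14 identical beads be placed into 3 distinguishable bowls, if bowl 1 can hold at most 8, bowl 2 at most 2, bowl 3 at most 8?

12

Without the upper bounds there are C(16,2) = 120 ways to split 14 among 3 bowls.
Subtract solutions that violate a single cap (substitute x_i' = x_i − (cap_i+1)): x_1 ≥ 9 gives C(7,2) = 21; x_2 ≥ 3 gives C(13,2) = 78; x_3 ≥ 9 gives C(7,2) = 21. Together 120.
Add back pairs where two caps are both exceeded: 6 + 0 + 6 = 12.
By inclusion–exclusion the count is 120 − 120 + 12 = 12.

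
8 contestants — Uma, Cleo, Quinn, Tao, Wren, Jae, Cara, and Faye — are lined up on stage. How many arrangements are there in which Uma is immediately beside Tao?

10080

Glue Uma and Tao into one block (2 internal orders), leaving 7 units to arrange in a row.
That gives 2 × 7! = 2 × 5040 = 10080.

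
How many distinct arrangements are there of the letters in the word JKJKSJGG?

Letter multiplicities in JKJKSJGG: G×2, J×3, K×2, S×1.
The number of distinct arrangements is 8!/(3!·2!·2!) = 40320/24 = 1680.

1680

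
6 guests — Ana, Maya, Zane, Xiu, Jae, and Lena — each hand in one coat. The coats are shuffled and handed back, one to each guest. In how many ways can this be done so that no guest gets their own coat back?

265

This is the derangement count D_6: permutations of 6 items with no fixed point.
By inclusion–exclusion this is Σ_{j=0}^{6} (−1)^j C(6,j)·(6−j)!.
Computing: 720 − 720 + 360 − 120 + 30 − 6 + 1 = 265.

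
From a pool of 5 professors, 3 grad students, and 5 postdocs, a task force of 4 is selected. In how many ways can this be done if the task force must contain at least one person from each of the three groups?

Unrestricted: C(13,4) = 715 ways to pick any 4 of the 13.
Selections missing a whole group: no professors → C(8,4) = 70; no grad students → C(10,4) = 210; no postdocs → C(8,4) = 70.
Add back selections omitting two groups (i.e. drawn from a single group): C(5,4) + C(3,4) + C(5,4) = 10.
By inclusion–exclusion: 715 − 350 + 10 = 375.

375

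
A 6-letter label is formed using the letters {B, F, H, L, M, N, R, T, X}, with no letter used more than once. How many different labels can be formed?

Choose and order 6 of the 9 symbols: the first letter has 9 options, the next 8, and so on down to 4.
9 × 8 × 7 × 6 × 5 × 4 = 60480.

60480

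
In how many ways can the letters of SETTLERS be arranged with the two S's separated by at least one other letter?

3780

Total arrangements of SETTLERS: 8!/(2!·2!·2!) = 5040.
Arrangements with the S's together: treat SS as one letter, giving (7)!/(2!·2!) = 1260.
Subtracting, 5040 − 1260 = 3780 arrangements keep the S's apart.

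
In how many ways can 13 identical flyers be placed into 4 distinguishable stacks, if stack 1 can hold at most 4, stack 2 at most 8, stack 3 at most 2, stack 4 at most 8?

103

Without the upper bounds there are C(16,3) = 560 ways to split 13 among 4 stacks.
Subtract solutions that violate a single cap (substitute x_i' = x_i − (cap_i+1)): x_1 ≥ 5 gives C(11,3) = 165; x_2 ≥ 9 gives C(7,3) = 35; x_3 ≥ 3 gives C(13,3) = 286; x_4 ≥ 9 gives C(7,3) = 35. Together 521.
Add back pairs where two caps are both exceeded: 0 + 56 + 0 + 4 + 0 + 4 = 64.
By inclusion–exclusion the count is 560 − 521 + 64 = 103.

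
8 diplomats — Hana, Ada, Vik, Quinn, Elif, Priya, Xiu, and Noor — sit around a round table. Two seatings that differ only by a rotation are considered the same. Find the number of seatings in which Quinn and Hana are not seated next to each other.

3600

All circular seatings of 8 people number (7)! = 5040.
Seatings with Quinn beside Hana: treat them as a block with 2 internal orders, giving 2 × (6)! = 1440.
Subtracting, 5040 − 1440 = 3600.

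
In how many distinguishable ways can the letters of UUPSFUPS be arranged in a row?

1680

UUPSFUPS has 8 letters with P appearing twice, S appearing twice, and U appearing 3 times.
The number of distinct arrangements is 8!/(3!·2!·2!) = 40320/24 = 1680.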